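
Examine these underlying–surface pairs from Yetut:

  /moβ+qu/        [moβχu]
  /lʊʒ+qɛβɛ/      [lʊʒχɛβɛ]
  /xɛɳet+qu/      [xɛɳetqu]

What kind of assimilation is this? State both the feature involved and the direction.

progressive manner assimilation

Underlying /q/ is realised as [χ] next to /β/; /β/ itself does not change.
/q/ is a stop while /β/ is a fricative; the output [χ] is a fricative, matching the trigger — so the feature that spreads is manner.
Place and voice are unchanged, so the assimilation is partial, not total.
Checking the remaining alternation: /q/ → [χ] after /ʒ/ (stop → fricative, matching a fricative) — only manner changes, and always toward the preceding segment.
No alternation appears in [xɛɳetqu]: there the adjacent consonants already agree in manner (/q/ and /t/ are both stops), so this form is consistent with the same rule.
The trigger is the preceding segment, so the direction is progressive (perseverative).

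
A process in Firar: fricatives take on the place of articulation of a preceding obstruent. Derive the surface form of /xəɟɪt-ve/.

[xəɟɪtze]

The rule targets /v/ (voiced labiodental fricative), which sits after the trigger /t/ (alveolar).
Changing only its place to alveolar gives [z] — the voiced alveolar fricative.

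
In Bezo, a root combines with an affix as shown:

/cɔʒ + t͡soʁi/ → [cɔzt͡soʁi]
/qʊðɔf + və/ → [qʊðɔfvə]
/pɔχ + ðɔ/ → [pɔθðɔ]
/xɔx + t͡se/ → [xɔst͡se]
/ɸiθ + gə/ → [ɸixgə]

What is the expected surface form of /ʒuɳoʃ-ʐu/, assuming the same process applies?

[ʒuɳoʂʐu]

The data show regressive place assimilation: /ʒ/ → [z] before /t͡s/; /χ/ → [θ] before /ð/; /x/ → [s] before /t͡s/; /θ/ → [x] before /g/. In each pair only place changes, matching the following consonant, while manner and voice stay constant.
No alternation appears in [qʊðɔfvə]: there the adjacent consonants already agree in place (/f/ and /v/ are both labiodental), so this form is consistent with the same rule.
The rule targets /ʃ/ (voiceless postalveolar fricative), which sits before the trigger /ʐ/ (retroflex).
Changing only its place to retroflex gives [ʂ] — the voiceless retroflex fricative.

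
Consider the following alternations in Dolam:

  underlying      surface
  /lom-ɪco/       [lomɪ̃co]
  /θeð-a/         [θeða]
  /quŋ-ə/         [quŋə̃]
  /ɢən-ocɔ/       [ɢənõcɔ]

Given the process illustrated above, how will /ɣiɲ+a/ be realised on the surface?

[ɣiɲã]

The data show progressive nasality assimilation (vowel nasalisation): /ɪ/ → [ɪ̃] after /m/; /ə/ → [ə̃] after /ŋ/; /o/ → [õ] after /n/ — a vowel is nasalised by an immediately preceding nasal consonant.
No change occurs in [θeða] because the vowel at the boundary is adjacent to an oral consonant, not a nasal (/a/ next to /ð/).
/a/ sits next to the nasal /ɲ/ and is therefore nasalised to [ã].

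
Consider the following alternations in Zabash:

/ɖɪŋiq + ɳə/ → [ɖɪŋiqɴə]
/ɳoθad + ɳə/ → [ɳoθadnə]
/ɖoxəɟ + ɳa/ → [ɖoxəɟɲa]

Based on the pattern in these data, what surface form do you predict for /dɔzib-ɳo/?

[dɔzibmo]

The data show progressive place assimilation: /ɳ/ → [ɴ] after /q/; /ɳ/ → [n] after /d/; /ɳ/ → [ɲ] after /ɟ/. In each pair only place changes, matching the preceding consonant, while manner and voice stay constant.
The rule targets /ɳ/ (voiced retroflex nasal), which sits after the trigger /b/ (bilabial).
The voiced bilabial nasal is [m], so /ɳ/ → [m].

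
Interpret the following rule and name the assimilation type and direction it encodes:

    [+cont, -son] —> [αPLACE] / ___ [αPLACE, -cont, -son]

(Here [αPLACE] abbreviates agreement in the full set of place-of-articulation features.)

The shared variable α links the value of the place features (abbreviated [PLACE]) on the target to the same value on the neighbouring segment, so place is the feature that assimilates.
Since the environment is written after the underscore, the trigger follows the target; the direction is regressive.

regressive place assimilation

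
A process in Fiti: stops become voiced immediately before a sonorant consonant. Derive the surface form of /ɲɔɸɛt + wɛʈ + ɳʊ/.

/t/ is a voiceless alveolar stop. The following trigger /w/ is voiced, so /t/ must become voiced as well.
The voiced alveolar stop is [d], so /t/ → [d].
At the second juncture, /ʈ/ likewise becomes [ɖ] adjacent to /ɳ/.

[ɲɔɸɛdwɛɖɳʊ]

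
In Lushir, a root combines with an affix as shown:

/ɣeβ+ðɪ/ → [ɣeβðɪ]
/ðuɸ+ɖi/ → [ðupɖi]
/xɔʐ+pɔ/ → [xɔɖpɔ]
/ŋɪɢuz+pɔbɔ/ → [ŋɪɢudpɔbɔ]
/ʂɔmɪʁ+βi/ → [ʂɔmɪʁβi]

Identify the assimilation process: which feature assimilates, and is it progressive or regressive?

regressive manner assimilation

Comparing underlying and surface forms, /ɸ/ → [p] is the alternation; the neighbouring /ɖ/ is constant.
The change fricative → stop matches the manner of the following /ɖ/, identifying this as manner assimilation.
Place and voice are unchanged, so the assimilation is partial, not total.
The same holds elsewhere in the data: /ʐ/ → [ɖ] before /p/ (fricative → stop, matching a stop); /z/ → [d] before /p/ (fricative → stop, matching a stop) — only manner changes, and always toward the following segment.
No alternation appears in [ɣeβðɪ], [ʂɔmɪʁβi]: there the adjacent consonants already agree in manner (/β/ and /ð/ are both fricatives; /ʁ/ and /β/ are both fricatives), so these forms are consistent with the same rule.
The trigger is the following segment, so the direction is regressive (anticipatory).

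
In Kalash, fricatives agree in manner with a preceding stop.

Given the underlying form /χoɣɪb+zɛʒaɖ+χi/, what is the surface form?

[χoɣɪbdɛʒaɖqi]

/z/ is a voiced alveolar fricative. The preceding trigger /b/ is a stop, so /z/ must become a stop as well.
Changing only its manner to stop gives [d] — the voiced alveolar stop.
At the second juncture, /χ/ likewise becomes [q] adjacent to /ɖ/.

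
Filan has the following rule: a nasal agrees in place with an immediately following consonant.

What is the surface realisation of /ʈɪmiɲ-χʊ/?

[ʈɪmiɴχʊ]

The rule targets /ɲ/ (voiced palatal nasal), which sits before the trigger /χ/ (uvular).
Changing only its place to uvular gives [ɴ] — the voiced uvular nasal.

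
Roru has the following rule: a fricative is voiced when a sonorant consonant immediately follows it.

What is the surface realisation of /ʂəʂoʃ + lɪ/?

[ʂəʂoʒlɪ]

/ʃ/ is a voiceless postalveolar fricative. The following trigger /l/ is voiced, so /ʃ/ must become voiced as well.
The voiced postalveolar fricative is [ʒ], so /ʃ/ → [ʒ].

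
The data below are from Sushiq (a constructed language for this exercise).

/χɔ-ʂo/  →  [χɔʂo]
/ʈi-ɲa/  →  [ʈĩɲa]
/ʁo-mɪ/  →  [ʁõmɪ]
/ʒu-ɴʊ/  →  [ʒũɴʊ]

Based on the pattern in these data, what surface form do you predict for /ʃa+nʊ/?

[ʃãnʊ]

The data show regressive nasality assimilation (vowel nasalisation): /i/ → [ĩ] before /ɲ/; /o/ → [õ] before /m/; /u/ → [ũ] before /ɴ/ — a vowel is nasalised by an immediately following nasal consonant.
No change occurs in [χɔʂo] because the vowel at the boundary is adjacent to an oral consonant, not a nasal (/ɔ/ next to /ʂ/).
/a/ sits next to the nasal /n/ and is therefore nasalised to [ã].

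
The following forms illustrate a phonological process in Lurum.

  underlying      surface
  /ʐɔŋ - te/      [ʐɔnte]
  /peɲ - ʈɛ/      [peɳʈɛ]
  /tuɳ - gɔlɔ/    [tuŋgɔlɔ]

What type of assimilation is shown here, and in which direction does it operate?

Underlying /ŋ/ is realised as [n] next to /t/; /t/ itself does not change.
The change velar → alveolar matches the place of the following /t/, identifying this as place assimilation.
Manner and voice are unchanged, so the assimilation is partial, not total.
The same holds elsewhere in the data: /ɲ/ → [ɳ] before /ʈ/ (palatal → retroflex, matching retroflex); /ɳ/ → [ŋ] before /g/ (retroflex → velar, matching velar) — only place changes, and always toward the following segment.
The trigger is the following segment, so the direction is regressive (anticipatory).

regressive place assimilation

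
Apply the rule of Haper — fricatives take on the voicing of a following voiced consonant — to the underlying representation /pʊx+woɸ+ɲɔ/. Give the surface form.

/x/ is a voiceless velar fricative. The following trigger /w/ is voiced, so /x/ must become voiced as well.
Changing only its voicing to voiced gives [ɣ] — the voiced velar fricative.
At the second juncture, /ɸ/ likewise becomes [β] adjacent to /ɲ/.

[pʊɣwoβɲɔ]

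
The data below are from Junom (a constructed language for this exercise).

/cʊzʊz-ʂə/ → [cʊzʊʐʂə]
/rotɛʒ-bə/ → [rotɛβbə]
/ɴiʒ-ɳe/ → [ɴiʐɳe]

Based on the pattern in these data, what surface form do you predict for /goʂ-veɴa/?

The data show regressive place assimilation: /z/ → [ʐ] before /ʂ/; /ʒ/ → [β] before /b/; /ʒ/ → [ʐ] before /ɳ/. In each pair only place changes, matching the following consonant, while manner and voice stay constant.
The rule targets /ʂ/ (voiceless retroflex fricative), which sits before the trigger /v/ (labiodental).
The voiceless labiodental fricative is [f], so /ʂ/ → [f].

[gofveɴa]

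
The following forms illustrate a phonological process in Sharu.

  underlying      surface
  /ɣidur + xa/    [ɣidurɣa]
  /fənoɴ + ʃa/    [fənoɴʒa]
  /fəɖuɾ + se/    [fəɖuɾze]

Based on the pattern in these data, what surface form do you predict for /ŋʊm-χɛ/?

The data show progressive voicing assimilation: /x/ → [ɣ] after /r/; /ʃ/ → [ʒ] after /ɴ/; /s/ → [z] after /ɾ/. In each pair only voicing changes, matching the preceding consonant, while place and manner stay constant.
The rule targets /χ/ (voiceless uvular fricative), which sits after the trigger /m/ (voiced).
Changing only its voicing to voiced gives [ʁ] — the voiced uvular fricative.

[ŋʊmʁɛ]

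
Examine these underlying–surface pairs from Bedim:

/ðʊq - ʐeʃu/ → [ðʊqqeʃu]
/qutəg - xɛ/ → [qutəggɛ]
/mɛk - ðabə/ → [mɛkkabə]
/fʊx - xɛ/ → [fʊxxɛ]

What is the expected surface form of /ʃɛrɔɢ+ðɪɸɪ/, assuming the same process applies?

[ʃɛrɔɢɢɪɸɪ]

The data show progressive total assimilation (/ʐ/ → [q] after /q/; /x/ → [g] after /g/; /ð/ → [k] after /k/): in every case the target segment becomes identical to its preceding neighbour, copying more than a single feature.
In [fʊxxɛ] the two consonants at the boundary are already identical (/x/ + /x/), so the rule applies vacuously and nothing changes.
/ð/ is the segment targeted by the rule; it sits immediately after /ɢ/, so it assimilates completely and surfaces as [ɢ].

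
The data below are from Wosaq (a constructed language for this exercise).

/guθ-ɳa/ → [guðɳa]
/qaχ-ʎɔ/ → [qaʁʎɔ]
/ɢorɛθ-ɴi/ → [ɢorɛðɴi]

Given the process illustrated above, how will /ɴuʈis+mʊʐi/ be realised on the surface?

The data show regressive voicing assimilation: /θ/ → [ð] before /ɳ/; /χ/ → [ʁ] before /ʎ/; /θ/ → [ð] before /ɴ/. In each pair only voicing changes, matching the following consonant, while place and manner stay constant.
/s/ is a voiceless alveolar fricative. The following trigger /m/ is voiced, so /s/ must become voiced as well.
A voiced alveolar fricative is [z], so the surface segment is [z].

[ɴuʈizmʊʐi]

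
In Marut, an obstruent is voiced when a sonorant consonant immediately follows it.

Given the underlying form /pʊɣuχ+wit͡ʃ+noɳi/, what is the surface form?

The rule targets /χ/ (voiceless uvular fricative), which sits before the trigger /w/ (voiced).
The voiced uvular fricative is [ʁ], so /χ/ → [ʁ].
The same rule applies at the second boundary: /t͡ʃ/ → [d͡ʒ] next to /n/.

[pʊɣuʁwid͡ʒnoɳi]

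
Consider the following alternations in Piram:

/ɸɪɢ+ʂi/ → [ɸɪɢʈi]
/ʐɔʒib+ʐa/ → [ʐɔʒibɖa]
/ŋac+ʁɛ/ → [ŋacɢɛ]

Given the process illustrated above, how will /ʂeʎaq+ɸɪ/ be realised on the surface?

The data show progressive manner assimilation: /ʂ/ → [ʈ] after /ɢ/; /ʐ/ → [ɖ] after /b/; /ʁ/ → [ɢ] after /c/. In each pair only manner changes, matching the preceding consonant, while place and voice stay constant.
/ɸ/ is a voiceless bilabial fricative. The preceding trigger /q/ is a stop, so /ɸ/ must become a stop as well.
The voiceless bilabial stop is [p], so /ɸ/ → [p].

[ʂeʎaqpɪ]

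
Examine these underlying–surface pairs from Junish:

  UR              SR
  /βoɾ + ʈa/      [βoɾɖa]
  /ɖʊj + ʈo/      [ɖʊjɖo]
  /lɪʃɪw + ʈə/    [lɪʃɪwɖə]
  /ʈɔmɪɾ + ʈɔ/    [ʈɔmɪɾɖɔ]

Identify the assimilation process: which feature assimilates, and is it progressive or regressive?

progressive voicing assimilation

Comparing underlying and surface forms, /ʈ/ → [ɖ] is the alternation; the neighbouring /ɾ/ is constant.
/ʈ/ is voiceless while /ɾ/ is voiced; the output [ɖ] is voiced, matching the trigger — so the feature that spreads is voicing.
Place and manner are unchanged, so the assimilation is partial, not total.
The other alternating forms pattern the same way: /ʈ/ → [ɖ] after /j/ (voiceless → voiced, matching voiced); /ʈ/ → [ɖ] after /w/ (voiceless → voiced, matching voiced) — only voicing changes, and always toward the preceding segment.
The trigger is the preceding segment, so the direction is progressive (perseverative).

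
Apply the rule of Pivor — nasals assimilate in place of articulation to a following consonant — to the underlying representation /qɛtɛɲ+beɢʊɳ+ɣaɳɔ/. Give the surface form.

The rule targets /ɲ/ (voiced palatal nasal), which sits before the trigger /b/ (bilabial).
The voiced bilabial nasal is [m], so /ɲ/ → [m].
The same rule applies at the second boundary: /ɳ/ → [ŋ] next to /ɣ/.

[qɛtɛmbeɢʊŋɣaɳɔ]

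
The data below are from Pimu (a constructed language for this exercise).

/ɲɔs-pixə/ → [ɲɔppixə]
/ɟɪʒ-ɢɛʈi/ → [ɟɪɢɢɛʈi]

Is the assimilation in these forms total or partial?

Comparing underlying and surface forms, /s/ → [p] is the alternation; the neighbouring /p/ is constant.
The output [p] is identical to the trigger /p/ — every feature (place, manner, voicing) has been copied — so this is total assimilation.
The remaining alternation confirms this: /ʒ/ → [ɢ] before /ɢ/ — in each case the output is a copy of the following consonant.

total assimilation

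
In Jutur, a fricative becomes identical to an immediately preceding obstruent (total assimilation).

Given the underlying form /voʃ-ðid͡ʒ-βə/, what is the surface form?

/ð/ is the segment targeted by the rule; it sits immediately after /ʃ/, so it assimilates completely and surfaces as [ʃ].
At the second juncture, /β/ likewise becomes [d͡ʒ] adjacent to /d͡ʒ/.

[voʃʃid͡ʒd͡ʒə]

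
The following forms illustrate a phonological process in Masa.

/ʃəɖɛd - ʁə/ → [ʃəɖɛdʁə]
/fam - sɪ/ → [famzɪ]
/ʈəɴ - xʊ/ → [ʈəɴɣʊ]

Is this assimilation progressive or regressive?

Comparing underlying and surface forms, /s/ → [z] is the alternation; the neighbouring /m/ is constant.
/s/ is voiceless while /m/ is voiced; the output [z] is voiced, matching the trigger — so the feature that spreads is voicing.
The other alternating form patterns the same way: /x/ → [ɣ] after /ɴ/ (voiceless → voiced, matching voiced) — only voicing changes, and always toward the preceding segment.
Nothing changes in [ʃəɖɛdʁə]: there the adjacent consonants already agree in voicing (/ʁ/ and /d/ are both voiced), so this form is consistent with the same rule.
The trigger is the preceding segment, so the direction is progressive (perseverative).

progressive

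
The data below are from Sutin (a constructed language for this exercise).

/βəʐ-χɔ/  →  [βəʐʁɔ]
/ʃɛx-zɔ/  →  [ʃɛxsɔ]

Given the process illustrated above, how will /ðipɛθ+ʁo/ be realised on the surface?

[ðipɛθχo]

The data show progressive voicing assimilation: /χ/ → [ʁ] after /ʐ/; /z/ → [s] after /x/. In each pair only voicing changes, matching the preceding consonant, while place and manner stay constant.
/ʁ/ is a voiced uvular fricative. The preceding trigger /θ/ is voiceless, so /ʁ/ must become voiceless as well.
A voiceless uvular fricative is [χ], so the surface segment is [χ].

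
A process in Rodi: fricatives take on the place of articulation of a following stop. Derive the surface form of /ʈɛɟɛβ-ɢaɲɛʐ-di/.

[ʈɛɟɛʁɢaɲɛzdi]

/β/ is a voiced bilabial fricative. The following trigger /ɢ/ is uvular, so /β/ must become uvular as well.
The voiced uvular fricative is [ʁ], so /β/ → [ʁ].
At the second juncture, /ʐ/ likewise becomes [z] adjacent to /d/.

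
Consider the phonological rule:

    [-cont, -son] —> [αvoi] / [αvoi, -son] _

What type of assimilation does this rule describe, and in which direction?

progressive voicing assimilation

The rule copies [voi] from the environment onto the target, so the assimilating feature is voicing.
The conditioning segment sits to the left of the focus bar, meaning the trigger precedes the segment that changes — progressive assimilation.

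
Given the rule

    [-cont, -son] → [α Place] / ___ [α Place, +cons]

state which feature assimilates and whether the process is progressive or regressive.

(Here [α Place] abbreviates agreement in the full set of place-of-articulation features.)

The shared variable α links the value of the place features (abbreviated [Place]) on the target to the same value on the neighbouring segment, so place is the feature that assimilates.
Since the environment is written after the underscore, the trigger follows the target; the direction is regressive.

regressive place assimilation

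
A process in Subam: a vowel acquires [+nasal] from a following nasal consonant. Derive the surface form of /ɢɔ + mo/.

/ɔ/ sits next to the nasal /m/ and is therefore nasalised to [ɔ̃].

[ɢɔ̃mo]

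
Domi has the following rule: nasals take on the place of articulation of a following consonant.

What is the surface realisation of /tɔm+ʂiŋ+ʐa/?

[tɔɳʂiɳʐa]

The rule targets /m/ (voiced bilabial nasal), which sits before the trigger /ʂ/ (retroflex).
Changing only its place to retroflex gives [ɳ] — the voiced retroflex nasal.
At the second juncture, /ŋ/ likewise becomes [ɳ] adjacent to /ʐ/.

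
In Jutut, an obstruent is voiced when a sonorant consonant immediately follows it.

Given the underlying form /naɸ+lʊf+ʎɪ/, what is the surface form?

[naβlʊvʎɪ]

The rule targets /ɸ/ (voiceless bilabial fricative), which sits before the trigger /l/ (voiced).
Changing only its voicing to voiced gives [β] — the voiced bilabial fricative.
The same rule applies at the second boundary: /f/ → [v] next to /ʎ/.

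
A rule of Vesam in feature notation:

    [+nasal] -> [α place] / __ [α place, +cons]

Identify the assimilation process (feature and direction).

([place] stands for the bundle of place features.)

regressive place assimilation

The rule copies the place features (abbreviated [place]) from the environment onto the target, so the assimilating feature is place.
The conditioning segment sits to the right of the focus bar, meaning the trigger follows the segment that changes — regressive assimilation.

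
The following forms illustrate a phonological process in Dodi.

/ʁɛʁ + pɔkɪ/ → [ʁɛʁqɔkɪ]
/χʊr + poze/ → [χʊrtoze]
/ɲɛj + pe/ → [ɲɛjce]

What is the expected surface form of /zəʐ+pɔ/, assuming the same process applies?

[zəʐʈɔ]

The data show progressive place assimilation: /p/ → [q] after /ʁ/; /p/ → [t] after /r/; /p/ → [c] after /j/. In each pair only place changes, matching the preceding consonant, while manner and voice stay constant.
The rule targets /p/ (voiceless bilabial stop), which sits after the trigger /ʐ/ (retroflex).
The voiceless retroflex stop is [ʈ], so /p/ → [ʈ].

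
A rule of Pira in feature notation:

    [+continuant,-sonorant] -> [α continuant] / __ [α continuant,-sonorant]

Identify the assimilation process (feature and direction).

regressive manner assimilation

The rule copies [continuant] (continuancy) from the environment onto the target fricatives; since [±continuant] encodes the stop/fricative manner contrast, the assimilating dimension is manner.
Since the environment is written after the underscore, the trigger follows the target; the direction is regressive.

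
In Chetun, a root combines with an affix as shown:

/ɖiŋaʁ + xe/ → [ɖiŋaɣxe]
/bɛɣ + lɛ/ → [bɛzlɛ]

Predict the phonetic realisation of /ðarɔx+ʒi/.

[ðarɔʃʒi]

The data show regressive place assimilation: /ʁ/ → [ɣ] before /x/; /ɣ/ → [z] before /l/. In each pair only place changes, matching the following consonant, while manner and voice stay constant.
/x/ is a voiceless velar fricative. The following trigger /ʒ/ is postalveolar, so /x/ must become postalveolar as well.
The voiceless postalveolar fricative is [ʃ], so /x/ → [ʃ].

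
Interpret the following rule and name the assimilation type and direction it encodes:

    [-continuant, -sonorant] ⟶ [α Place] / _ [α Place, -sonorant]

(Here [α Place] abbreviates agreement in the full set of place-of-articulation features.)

regressive place assimilation

The rule copies the place features (abbreviated [Place]) from the environment onto the target, so the assimilating feature is place.
The conditioning segment sits to the right of the focus bar, meaning the trigger follows the segment that changes — regressive assimilation.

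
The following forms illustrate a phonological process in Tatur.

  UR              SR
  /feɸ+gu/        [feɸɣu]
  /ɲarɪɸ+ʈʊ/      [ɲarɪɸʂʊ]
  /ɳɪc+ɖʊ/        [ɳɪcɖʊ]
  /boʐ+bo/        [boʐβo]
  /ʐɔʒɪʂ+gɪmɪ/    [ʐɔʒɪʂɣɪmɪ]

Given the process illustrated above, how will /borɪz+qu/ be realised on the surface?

The data show progressive manner assimilation: /g/ → [ɣ] after /ɸ/; /ʈ/ → [ʂ] after /ɸ/; /b/ → [β] after /ʐ/; /g/ → [ɣ] after /ʂ/. In each pair only manner changes, matching the preceding consonant, while place and voice stay constant.
No alternation appears in [ɳɪcɖʊ]: there the adjacent consonants already agree in manner (/ɖ/ and /c/ are both stops), so this form is consistent with the same rule.
/q/ is a voiceless uvular stop. The preceding trigger /z/ is a fricative, so /q/ must become a fricative as well.
A voiceless uvular fricative is [χ], so the surface segment is [χ].

[borɪzχu]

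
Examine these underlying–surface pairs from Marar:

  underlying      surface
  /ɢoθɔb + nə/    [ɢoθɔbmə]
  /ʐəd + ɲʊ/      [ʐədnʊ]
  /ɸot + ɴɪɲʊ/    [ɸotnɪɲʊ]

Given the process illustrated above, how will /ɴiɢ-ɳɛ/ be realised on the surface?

The data show progressive place assimilation: /n/ → [m] after /b/; /ɲ/ → [n] after /d/; /ɴ/ → [n] after /t/. In each pair only place changes, matching the preceding consonant, while manner and voice stay constant.
/ɳ/ is a voiced retroflex nasal. The preceding trigger /ɢ/ is uvular, so /ɳ/ must become uvular as well.
The voiced uvular nasal is [ɴ], so /ɳ/ → [ɴ].

[ɴiɢɴɛ]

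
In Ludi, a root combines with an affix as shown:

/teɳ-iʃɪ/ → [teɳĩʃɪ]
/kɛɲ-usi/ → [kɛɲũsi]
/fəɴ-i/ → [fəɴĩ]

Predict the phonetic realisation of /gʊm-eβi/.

[gʊmẽβi]

The data show progressive nasality assimilation (vowel nasalisation): /i/ → [ĩ] after /ɳ/; /u/ → [ũ] after /ɲ/; /i/ → [ĩ] after /ɴ/ — a vowel is nasalised by an immediately preceding nasal consonant.
The vowel /e/ is adjacent to the preceding nasal /m/, so it acquires [+nasal] and surfaces as [ẽ].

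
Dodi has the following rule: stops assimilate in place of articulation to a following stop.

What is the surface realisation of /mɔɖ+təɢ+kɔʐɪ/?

[mɔdtəgkɔʐɪ]

/ɖ/ is a voiced retroflex stop. The following trigger /t/ is alveolar, so /ɖ/ must become alveolar as well.
A voiced alveolar stop is [d], so the surface segment is [d].
The same rule applies at the second boundary: /ɢ/ → [g] next to /k/.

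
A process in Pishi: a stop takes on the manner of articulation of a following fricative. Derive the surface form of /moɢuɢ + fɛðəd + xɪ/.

[moɢuʁfɛðəzxɪ]

/ɢ/ is a voiced uvular stop. The following trigger /f/ is a fricative, so /ɢ/ must become a fricative as well.
The voiced uvular fricative is [ʁ], so /ɢ/ → [ʁ].
The same rule applies at the second boundary: /d/ → [z] next to /x/.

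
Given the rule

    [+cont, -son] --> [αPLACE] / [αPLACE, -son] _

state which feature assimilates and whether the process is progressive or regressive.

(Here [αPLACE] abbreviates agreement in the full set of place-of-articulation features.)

progressive place assimilation

The rule copies the place features (abbreviated [PLACE]) from the environment onto the target, so the assimilating feature is place.
Since the environment is written before the underscore, the trigger precedes the target; the direction is progressive.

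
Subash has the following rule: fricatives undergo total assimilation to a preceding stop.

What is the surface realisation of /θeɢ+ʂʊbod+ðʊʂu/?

[θeɢɢʊboddʊʂu]

/ʂ/ is the segment targeted by the rule; it sits immediately after /ɢ/, so it assimilates completely and surfaces as [ɢ].
At the second juncture, /ð/ likewise becomes [d] adjacent to /d/.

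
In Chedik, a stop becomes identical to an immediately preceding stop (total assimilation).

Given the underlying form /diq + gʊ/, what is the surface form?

[diqqʊ]

/g/ is the segment targeted by the rule; it sits immediately after /q/, so it assimilates completely and surfaces as [q].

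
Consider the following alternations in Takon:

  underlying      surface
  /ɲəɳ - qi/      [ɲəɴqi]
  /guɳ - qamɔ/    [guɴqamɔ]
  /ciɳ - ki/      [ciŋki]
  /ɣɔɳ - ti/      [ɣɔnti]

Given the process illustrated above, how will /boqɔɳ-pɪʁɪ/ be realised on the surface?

[boqɔmpɪʁɪ]

The data show regressive place assimilation: /ɳ/ → [ɴ] before /q/; /ɳ/ → [ŋ] before /k/; /ɳ/ → [n] before /t/. In each pair only place changes, matching the following consonant, while manner and voice stay constant.
The rule targets /ɳ/ (voiced retroflex nasal), which sits before the trigger /p/ (bilabial).
Changing only its place to bilabial gives [m] — the voiced bilabial nasal.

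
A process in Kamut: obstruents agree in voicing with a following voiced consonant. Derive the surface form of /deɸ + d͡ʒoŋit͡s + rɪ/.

[deβd͡ʒoŋid͡zrɪ]

/ɸ/ is a voiceless bilabial fricative. The following trigger /d͡ʒ/ is voiced, so /ɸ/ must become voiced as well.
Changing only its voicing to voiced gives [β] — the voiced bilabial fricative.
The same rule applies at the second boundary: /t͡s/ → [d͡z] next to /r/.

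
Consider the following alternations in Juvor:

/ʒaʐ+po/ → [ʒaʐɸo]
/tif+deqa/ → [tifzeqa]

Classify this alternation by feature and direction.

progressive manner assimilation

Comparing underlying and surface forms, /p/ → [ɸ] is the alternation; the neighbouring /ʐ/ is constant.
The change stop → fricative matches the manner of the preceding /ʐ/, identifying this as manner assimilation.
Place and voice are unchanged, so the assimilation is partial, not total.
Checking the remaining alternation: /d/ → [z] after /f/ (stop → fricative, matching a fricative) — only manner changes, and always toward the preceding segment.
Since the segment that changes follows the conditioning segment, the assimilation is progressive.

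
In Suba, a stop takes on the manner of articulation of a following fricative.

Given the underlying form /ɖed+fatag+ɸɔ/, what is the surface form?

/d/ is a voiced alveolar stop. The following trigger /f/ is a fricative, so /d/ must become a fricative as well.
Changing only its manner to fricative gives [z] — the voiced alveolar fricative.
The same rule applies at the second boundary: /g/ → [ɣ] next to /ɸ/.

[ɖezfataɣɸɔ]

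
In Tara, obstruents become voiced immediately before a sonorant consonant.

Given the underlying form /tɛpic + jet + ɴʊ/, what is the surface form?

/c/ is a voiceless palatal stop. The following trigger /j/ is voiced, so /c/ must become voiced as well.
Changing only its voicing to voiced gives [ɟ] — the voiced palatal stop.
At the second juncture, /t/ likewise becomes [d] adjacent to /ɴ/.

[tɛpiɟjedɴʊ]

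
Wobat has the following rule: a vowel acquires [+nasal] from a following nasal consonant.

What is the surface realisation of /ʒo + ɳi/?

[ʒõɳi]

/o/ sits next to the nasal /ɳ/ and is therefore nasalised to [õ].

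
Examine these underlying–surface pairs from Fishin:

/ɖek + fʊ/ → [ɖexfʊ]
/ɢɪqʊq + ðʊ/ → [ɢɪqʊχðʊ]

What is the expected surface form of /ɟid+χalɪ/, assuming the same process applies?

The data show regressive manner assimilation: /k/ → [x] before /f/; /q/ → [χ] before /ð/. In each pair only manner changes, matching the following consonant, while place and voice stay constant.
/d/ is a voiced alveolar stop. The following trigger /χ/ is a fricative, so /d/ must become a fricative as well.
The voiced alveolar fricative is [z], so /d/ → [z].

[ɟizχalɪ]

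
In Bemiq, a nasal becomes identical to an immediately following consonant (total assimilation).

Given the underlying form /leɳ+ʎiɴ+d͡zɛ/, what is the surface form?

[leʎʎid͡zd͡zɛ]

/ɳ/ is the segment targeted by the rule; it sits immediately before /ʎ/, so it assimilates completely and surfaces as [ʎ].
The same rule applies at the second boundary: /ɴ/ → [d͡z] next to /d͡z/.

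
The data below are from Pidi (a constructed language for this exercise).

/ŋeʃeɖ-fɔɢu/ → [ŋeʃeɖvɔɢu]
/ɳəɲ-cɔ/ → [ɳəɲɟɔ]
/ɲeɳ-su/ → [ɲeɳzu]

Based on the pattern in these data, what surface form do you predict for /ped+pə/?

The data show progressive voicing assimilation: /f/ → [v] after /ɖ/; /c/ → [ɟ] after /ɲ/; /s/ → [z] after /ɳ/. In each pair only voicing changes, matching the preceding consonant, while place and manner stay constant.
The rule targets /p/ (voiceless bilabial stop), which sits after the trigger /d/ (voiced).
A voiced bilabial stop is [b], so the surface segment is [b].

[pedbə]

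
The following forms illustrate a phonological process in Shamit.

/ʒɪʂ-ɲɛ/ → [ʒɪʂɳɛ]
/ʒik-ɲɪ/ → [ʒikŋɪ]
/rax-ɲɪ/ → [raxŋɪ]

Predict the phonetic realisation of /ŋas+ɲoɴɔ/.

[ŋasnoɴɔ]

The data show progressive place assimilation: /ɲ/ → [ɳ] after /ʂ/; /ɲ/ → [ŋ] after /k/; /ɲ/ → [ŋ] after /x/. In each pair only place changes, matching the preceding consonant, while manner and voice stay constant.
The rule targets /ɲ/ (voiced palatal nasal), which sits after the trigger /s/ (alveolar).
Changing only its place to alveolar gives [n] — the voiced alveolar nasal.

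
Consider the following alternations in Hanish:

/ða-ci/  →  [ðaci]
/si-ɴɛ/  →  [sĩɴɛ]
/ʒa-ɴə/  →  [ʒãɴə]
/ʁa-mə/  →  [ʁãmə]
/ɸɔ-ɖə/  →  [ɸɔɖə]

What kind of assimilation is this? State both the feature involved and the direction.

The vowel /i/ surfaces as nasalised [ĩ] next to the following nasal /ɴ/ — it has acquired the [+nasal] feature of its neighbour.
Likewise in the remaining data: /a/ → [ã] before /ɴ/; /a/ → [ã] before /m/ — each time a vowel is nasalised next to a following nasal.
No change occurs in [ðaci], [ɸɔɖə] because the vowel at the boundary is adjacent to an oral consonant, not a nasal (/a/ next to /c/; /ɔ/ next to /ɖ/).
Because the conditioning nasal is to the right of the vowel that changes, the process is regressive (anticipatory).

regressive nasality assimilation (vowel nasalisation)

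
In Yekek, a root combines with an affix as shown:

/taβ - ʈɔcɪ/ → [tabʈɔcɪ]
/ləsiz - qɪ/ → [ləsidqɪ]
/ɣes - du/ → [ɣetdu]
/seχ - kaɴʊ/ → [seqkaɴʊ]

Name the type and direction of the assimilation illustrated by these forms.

The segment that alternates is /β/, which surfaces as [b] when adjacent to /ʈ/.
/β/ is a fricative while /ʈ/ is a stop; the output [b] is a stop, matching the trigger — so the feature that spreads is manner.
Place and voice are unchanged, so the assimilation is partial, not total.
The other alternating forms pattern the same way: /z/ → [d] before /q/ (fricative → stop, matching a stop); /s/ → [t] before /d/ (fricative → stop, matching a stop); /χ/ → [q] before /k/ (fricative → stop, matching a stop) — only manner changes, and always toward the following segment.
Since the segment that changes precedes the conditioning segment, the assimilation is regressive.

regressive manner assimilation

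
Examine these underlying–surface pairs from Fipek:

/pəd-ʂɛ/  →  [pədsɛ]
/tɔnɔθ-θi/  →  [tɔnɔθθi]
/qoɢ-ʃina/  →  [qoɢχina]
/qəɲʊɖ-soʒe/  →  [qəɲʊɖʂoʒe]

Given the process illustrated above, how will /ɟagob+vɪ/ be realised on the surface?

The data show progressive place assimilation: /ʂ/ → [s] after /d/; /ʃ/ → [χ] after /ɢ/; /s/ → [ʂ] after /ɖ/. In each pair only place changes, matching the preceding consonant, while manner and voice stay constant.
No alternation appears in [tɔnɔθθi]: there the adjacent consonants already agree in place (/θ/ and /θ/ are both dental), so this form is consistent with the same rule.
/v/ is a voiced labiodental fricative. The preceding trigger /b/ is bilabial, so /v/ must become bilabial as well.
Changing only its place to bilabial gives [β] — the voiced bilabial fricative.

[ɟagobβɪ]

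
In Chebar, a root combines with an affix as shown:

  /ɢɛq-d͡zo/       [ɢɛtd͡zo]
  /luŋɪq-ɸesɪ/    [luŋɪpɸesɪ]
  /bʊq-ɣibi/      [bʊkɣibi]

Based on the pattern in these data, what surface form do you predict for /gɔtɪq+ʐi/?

[gɔtɪʈʐi]

The data show regressive place assimilation: /q/ → [t] before /d͡z/; /q/ → [p] before /ɸ/; /q/ → [k] before /ɣ/. In each pair only place changes, matching the following consonant, while manner and voice stay constant.
The rule targets /q/ (voiceless uvular stop), which sits before the trigger /ʐ/ (retroflex).
A voiceless retroflex stop is [ʈ], so the surface segment is [ʈ].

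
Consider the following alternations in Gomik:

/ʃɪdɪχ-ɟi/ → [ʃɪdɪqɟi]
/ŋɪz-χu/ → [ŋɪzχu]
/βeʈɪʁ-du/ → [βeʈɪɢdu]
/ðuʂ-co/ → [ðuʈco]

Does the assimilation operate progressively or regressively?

regressive

The segment that alternates is /χ/, which surfaces as [q] when adjacent to /ɟ/.
/χ/ is a fricative while /ɟ/ is a stop; the output [q] is a stop, matching the trigger — so the feature that spreads is manner.
Checking the remaining alternations: /ʁ/ → [ɢ] before /d/ (fricative → stop, matching a stop); /ʂ/ → [ʈ] before /c/ (fricative → stop, matching a stop) — only manner changes, and always toward the following segment.
No alternation appears in [ŋɪzχu]: there the adjacent consonants already agree in manner (/z/ and /χ/ are both fricatives), so this form is consistent with the same rule.
Since the segment that changes precedes the conditioning segment, the assimilation is regressive.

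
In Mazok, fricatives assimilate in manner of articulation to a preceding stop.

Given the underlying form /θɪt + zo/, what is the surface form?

[θɪtdo]

/z/ is a voiced alveolar fricative. The preceding trigger /t/ is a stop, so /z/ must become a stop as well.
Changing only its manner to stop gives [d] — the voiced alveolar stop.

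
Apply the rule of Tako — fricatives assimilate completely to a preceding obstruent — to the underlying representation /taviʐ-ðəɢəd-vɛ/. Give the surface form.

/ð/ is the segment targeted by the rule; it sits immediately after /ʐ/, so it assimilates completely and surfaces as [ʐ].
The same rule applies at the second boundary: /v/ → [d] next to /d/.

[taviʐʐəɢəddɛ]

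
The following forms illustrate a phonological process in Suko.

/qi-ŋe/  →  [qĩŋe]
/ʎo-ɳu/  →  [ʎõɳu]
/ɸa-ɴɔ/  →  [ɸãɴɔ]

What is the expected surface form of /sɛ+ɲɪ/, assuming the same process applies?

The data show regressive nasality assimilation (vowel nasalisation): /i/ → [ĩ] before /ŋ/; /o/ → [õ] before /ɳ/; /a/ → [ã] before /ɴ/ — a vowel is nasalised by an immediately following nasal consonant.
/ɛ/ sits next to the nasal /ɲ/ and is therefore nasalised to [ɛ̃].

[sɛ̃ɲɪ]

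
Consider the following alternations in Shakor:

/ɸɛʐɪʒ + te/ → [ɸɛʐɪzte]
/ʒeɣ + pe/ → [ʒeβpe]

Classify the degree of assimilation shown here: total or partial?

partial assimilation

The segment that alternates is /ʒ/, which surfaces as [z] when adjacent to /t/.
The change postalveolar → alveolar matches the place of the following /t/, identifying this as place assimilation.
Manner and voice are unchanged, so the assimilation is partial, not total.
The same holds elsewhere in the data: /ɣ/ → [β] before /p/ (velar → bilabial, matching bilabial) — only place changes, and always toward the following segment.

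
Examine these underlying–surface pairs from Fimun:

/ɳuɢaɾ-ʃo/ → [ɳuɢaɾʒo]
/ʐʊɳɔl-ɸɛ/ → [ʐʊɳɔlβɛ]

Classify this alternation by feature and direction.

progressive voicing assimilation

Underlying /ʃ/ is realised as [ʒ] next to /ɾ/; /ɾ/ itself does not change.
The change voiceless → voiced matches the voicing of the preceding /ɾ/, identifying this as voicing assimilation.
Place and manner are unchanged, so the assimilation is partial, not total.
The same holds elsewhere in the data: /ɸ/ → [β] after /l/ (voiceless → voiced, matching voiced) — only voicing changes, and always toward the preceding segment.
Since the segment that changes follows the conditioning segment, the assimilation is progressive.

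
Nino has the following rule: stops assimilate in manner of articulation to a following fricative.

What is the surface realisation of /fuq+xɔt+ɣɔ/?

The rule targets /q/ (voiceless uvular stop), which sits before the trigger /x/ (fricative).
The voiceless uvular fricative is [χ], so /q/ → [χ].
At the second juncture, /t/ likewise becomes [s] adjacent to /ɣ/.

[fuχxɔsɣɔ]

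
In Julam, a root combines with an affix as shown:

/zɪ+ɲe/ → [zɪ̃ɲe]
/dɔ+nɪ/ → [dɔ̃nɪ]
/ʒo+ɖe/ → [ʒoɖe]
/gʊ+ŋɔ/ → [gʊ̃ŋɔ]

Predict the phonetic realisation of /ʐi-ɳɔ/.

[ʐĩɳɔ]

The data show regressive nasality assimilation (vowel nasalisation): /ɪ/ → [ɪ̃] before /ɲ/; /ɔ/ → [ɔ̃] before /n/; /ʊ/ → [ʊ̃] before /ŋ/ — a vowel is nasalised by an immediately following nasal consonant.
No change occurs in [ʒoɖe] because the vowel at the boundary is adjacent to an oral consonant, not a nasal (/o/ next to /ɖ/).
The vowel /i/ is adjacent to the following nasal /ɳ/, so it acquires [+nasal] and surfaces as [ĩ].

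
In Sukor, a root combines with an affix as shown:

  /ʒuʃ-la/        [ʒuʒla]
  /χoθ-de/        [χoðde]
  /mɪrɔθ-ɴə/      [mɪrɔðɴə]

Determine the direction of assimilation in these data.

regressive

Comparing underlying and surface forms, /ʃ/ → [ʒ] is the alternation; the neighbouring /l/ is constant.
The change voiceless → voiced matches the voicing of the following /l/, identifying this as voicing assimilation.
The same holds elsewhere in the data: /θ/ → [ð] before /d/ (voiceless → voiced, matching voiced); /θ/ → [ð] before /ɴ/ (voiceless → voiced, matching voiced) — only voicing changes, and always toward the following segment.
Since the segment that changes precedes the conditioning segment, the assimilation is regressive.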